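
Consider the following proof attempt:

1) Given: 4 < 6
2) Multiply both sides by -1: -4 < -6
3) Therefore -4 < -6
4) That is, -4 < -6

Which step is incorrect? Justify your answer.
Step 2: Multiply both sides by -1: -4 < -6

Step 2 multiplies both sides by -1 but fails to reverse the inequality sign. When multiplying (or dividing) an inequality by a negative number, the direction must be reversed. Since 4 < 6, we should get -4 > -6, i.e., -4 > -6.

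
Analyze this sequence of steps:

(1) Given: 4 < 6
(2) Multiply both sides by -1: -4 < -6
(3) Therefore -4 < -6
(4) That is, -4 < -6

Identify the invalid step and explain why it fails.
Step 2: Multiply both sides by -1: -4 < -6

Step 2 multiplies both sides by -1 but fails to reverse the inequality sign. When multiplying (or dividing) an inequality by a negative number, the direction must be reversed. Since 4 < 6, we should get -4 > -6, i.e., -4 > -6.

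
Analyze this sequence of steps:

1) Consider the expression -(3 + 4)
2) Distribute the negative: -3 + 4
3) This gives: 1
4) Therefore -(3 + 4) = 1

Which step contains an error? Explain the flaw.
Step 2: Distribute the negative: -3 + 4

Step 2 incorrectly distributes the negative sign. The correct distribution is -(3 + 4) = -3 - 4 = -7. The negative must be applied to both terms, not just the first. The error treats -(3 + 4) as -3 + 4, which equals 1 instead of -7.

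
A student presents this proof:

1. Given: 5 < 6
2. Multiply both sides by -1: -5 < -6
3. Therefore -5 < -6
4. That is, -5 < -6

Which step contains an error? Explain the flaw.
Step 2: Multiply both sides by -1: -5 < -6

Step 2 multiplies both sides by -1 but fails to reverse the inequality sign. When multiplying (or dividing) an inequality by a negative number, the direction must be reversed. Since 5 < 6, we should get -5 > -6, i.e., -5 > -6.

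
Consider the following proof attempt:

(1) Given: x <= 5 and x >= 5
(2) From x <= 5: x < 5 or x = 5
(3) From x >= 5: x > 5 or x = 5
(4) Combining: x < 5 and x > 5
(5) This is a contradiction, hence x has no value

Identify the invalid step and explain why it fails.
Step 4: Combining: x < 5 and x > 5

Step 4 incorrectly combines the conditions. From x <= 5 and x >= 5, the intersection is x = 5. The error treats the 'or' cases as 'and' requirements. The correct conclusion is that x = 5 is the unique solution, not that no solution exists.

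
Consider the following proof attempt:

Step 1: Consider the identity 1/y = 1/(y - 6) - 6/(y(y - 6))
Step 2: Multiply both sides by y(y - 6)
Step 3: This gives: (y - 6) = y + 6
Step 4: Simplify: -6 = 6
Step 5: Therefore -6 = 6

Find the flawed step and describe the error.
Step 3: This gives: (y - 6) = y + 6

Step 3 makes a sign error when clearing denominators. Multiplying -6/(y(y - 6)) by y(y - 6) gives -6, not +6. The correct result is (y - 6) = y - 6, which is trivially true, not (y - 6) = y + 6. (Step 1 is a valid identity: 1/(y - 6) - 6/(y(y - 6)) = (y - 6)/(y(y - 6)) = 1/y.)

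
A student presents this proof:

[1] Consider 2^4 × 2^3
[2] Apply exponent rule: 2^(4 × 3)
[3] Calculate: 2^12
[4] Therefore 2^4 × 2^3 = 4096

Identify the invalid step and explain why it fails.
Step 2: Apply exponent rule: 2^(4 × 3)

Step 2 incorrectly states that a^b × a^c = a^(b×c). The correct rule is a^b × a^c = a^(b+c). The actual value is 2^4 × 2^3 = 2^7 = 128, not 2^12 = 4096.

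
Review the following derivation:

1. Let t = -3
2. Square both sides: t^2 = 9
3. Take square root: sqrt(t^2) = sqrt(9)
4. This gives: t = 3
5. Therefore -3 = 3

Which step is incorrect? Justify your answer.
Step 4: This gives: t = 3

Step 4 incorrectly states that sqrt(t^2) = t. The correct identity is sqrt(t^2) = |t|. Since t = -3 < 0, we have sqrt(t^2) = |-3| = 3, not t = -3.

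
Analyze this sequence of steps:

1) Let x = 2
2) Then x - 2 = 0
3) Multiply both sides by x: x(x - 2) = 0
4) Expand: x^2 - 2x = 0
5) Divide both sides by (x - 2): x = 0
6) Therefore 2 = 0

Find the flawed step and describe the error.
Step 5: Divide both sides by (x - 2): x = 0

Step 5 divides both sides by (x - 2). However, since x = 2, we have (x - 2) = 0. Division by zero is undefined, making this step invalid.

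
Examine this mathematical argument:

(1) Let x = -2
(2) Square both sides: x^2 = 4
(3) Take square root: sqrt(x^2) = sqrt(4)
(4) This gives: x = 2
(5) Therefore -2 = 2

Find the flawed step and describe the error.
Step 4: This gives: x = 2

Step 4 incorrectly states that sqrt(x^2) = x. The correct identity is sqrt(x^2) = |x|. Since x = -2 < 0, we have sqrt(x^2) = |-2| = 2, not x = -2.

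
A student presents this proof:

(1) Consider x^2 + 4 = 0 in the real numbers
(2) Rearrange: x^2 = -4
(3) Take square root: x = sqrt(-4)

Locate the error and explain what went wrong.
Step 3: Take square root: x = sqrt(-4)

Step 3 takes the square root of -4, which is negative. In the real number system, the square root of a negative number is undefined. The equation x^2 + 4 = 0 has no real solutions. Square roots of negative numbers only exist in the complex numbers.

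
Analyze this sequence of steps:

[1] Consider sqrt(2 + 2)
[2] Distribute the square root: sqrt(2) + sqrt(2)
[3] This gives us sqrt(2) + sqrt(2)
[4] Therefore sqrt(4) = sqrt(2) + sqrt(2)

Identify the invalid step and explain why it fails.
Step 2: Distribute the square root: sqrt(2) + sqrt(2)

Step 2 incorrectly 'distributes' the square root over addition. The square root function does not distribute: sqrt(a + b) ≠ sqrt(a) + sqrt(b). In fact, sqrt(2 + 2) = sqrt(4) ≈ 2.0000, while sqrt(2) + sqrt(2) ≈ 2.8284.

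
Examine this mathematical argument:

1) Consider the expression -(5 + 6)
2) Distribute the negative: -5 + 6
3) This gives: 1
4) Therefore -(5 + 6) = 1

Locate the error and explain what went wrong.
Step 2: Distribute the negative: -5 + 6

Step 2 incorrectly distributes the negative sign. The correct distribution is -(5 + 6) = -5 - 6 = -11. The negative must be applied to both terms, not just the first. The error treats -(5 + 6) as -5 + 6, which equals 1 instead of -11.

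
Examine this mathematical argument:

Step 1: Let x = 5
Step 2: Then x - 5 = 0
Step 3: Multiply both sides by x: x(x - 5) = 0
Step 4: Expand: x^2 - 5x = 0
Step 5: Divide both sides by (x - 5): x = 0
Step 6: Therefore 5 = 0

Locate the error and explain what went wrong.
Step 5: Divide both sides by (x - 5): x = 0

Step 5 divides both sides by (x - 5). However, since x = 5, we have (x - 5) = 0. Division by zero is undefined, making this step invalid.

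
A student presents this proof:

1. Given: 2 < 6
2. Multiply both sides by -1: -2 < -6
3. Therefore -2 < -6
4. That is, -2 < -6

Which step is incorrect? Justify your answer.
Step 2: Multiply both sides by -1: -2 < -6

Step 2 multiplies both sides by -1 but fails to reverse the inequality sign. When multiplying (or dividing) an inequality by a negative number, the direction must be reversed. Since 2 < 6, we should get -2 > -6, i.e., -2 > -6.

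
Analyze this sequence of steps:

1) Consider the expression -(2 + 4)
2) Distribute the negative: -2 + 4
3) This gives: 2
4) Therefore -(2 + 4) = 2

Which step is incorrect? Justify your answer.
Step 2: Distribute the negative: -2 + 4

Step 2 incorrectly distributes the negative sign. The correct distribution is -(2 + 4) = -2 - 4 = -6. The negative must be applied to both terms, not just the first. The error treats -(2 + 4) as -2 + 4, which equals 2 instead of -6.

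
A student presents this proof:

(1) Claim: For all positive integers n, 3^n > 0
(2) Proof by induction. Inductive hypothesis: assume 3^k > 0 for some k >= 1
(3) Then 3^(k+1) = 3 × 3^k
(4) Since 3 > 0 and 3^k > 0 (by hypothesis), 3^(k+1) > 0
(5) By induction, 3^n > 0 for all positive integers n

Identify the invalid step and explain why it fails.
Step 5: By induction, 3^n > 0 for all positive integers n

Step 5 concludes the proof by induction, but no base case was ever established. A valid induction proof requires: (1) a base case proving 3^1 > 0, and (2) an inductive step showing IF 3^k > 0 THEN 3^(k+1) > 0. Steps 2-4 correctly establish the inductive step, but without the base case the conclusion in step 5 does not follow.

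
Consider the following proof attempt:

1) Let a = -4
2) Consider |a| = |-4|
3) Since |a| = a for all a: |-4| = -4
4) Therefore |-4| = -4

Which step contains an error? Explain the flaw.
Step 3: Since |a| = a for all a: |-4| = -4

Step 3 incorrectly states that |a| = a for all a. The correct definition is |a| = a when a >= 0, and |a| = -a when a < 0. Since -4 < 0, we have |-4| = -(-4) = 4, not -4.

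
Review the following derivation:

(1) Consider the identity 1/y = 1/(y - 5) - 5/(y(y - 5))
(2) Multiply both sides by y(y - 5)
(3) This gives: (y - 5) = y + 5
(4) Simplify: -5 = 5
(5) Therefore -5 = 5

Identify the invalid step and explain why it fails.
Step 3: This gives: (y - 5) = y + 5

Step 3 makes a sign error when clearing denominators. Multiplying -5/(y(y - 5)) by y(y - 5) gives -5, not +5. The correct result is (y - 5) = y - 5, which is trivially true, not (y - 5) = y + 5. (Step 1 is a valid identity: 1/(y - 5) - 5/(y(y - 5)) = (y - 5)/(y(y - 5)) = 1/y.)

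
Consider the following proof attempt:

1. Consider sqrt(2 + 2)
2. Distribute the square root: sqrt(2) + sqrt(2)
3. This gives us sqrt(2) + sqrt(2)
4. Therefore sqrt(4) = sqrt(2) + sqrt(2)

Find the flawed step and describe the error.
Step 2: Distribute the square root: sqrt(2) + sqrt(2)

Step 2 incorrectly 'distributes' the square root over addition. The square root function does not distribute: sqrt(a + b) ≠ sqrt(a) + sqrt(b). In fact, sqrt(2 + 2) = sqrt(4) ≈ 2.0000, while sqrt(2) + sqrt(2) ≈ 2.8284.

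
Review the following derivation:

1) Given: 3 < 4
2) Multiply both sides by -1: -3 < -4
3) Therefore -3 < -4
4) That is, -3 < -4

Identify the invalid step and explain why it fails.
Step 2: Multiply both sides by -1: -3 < -4

Step 2 multiplies both sides by -1 but fails to reverse the inequality sign. When multiplying (or dividing) an inequality by a negative number, the direction must be reversed. Since 3 < 4, we should get -3 > -4, i.e., -3 > -4.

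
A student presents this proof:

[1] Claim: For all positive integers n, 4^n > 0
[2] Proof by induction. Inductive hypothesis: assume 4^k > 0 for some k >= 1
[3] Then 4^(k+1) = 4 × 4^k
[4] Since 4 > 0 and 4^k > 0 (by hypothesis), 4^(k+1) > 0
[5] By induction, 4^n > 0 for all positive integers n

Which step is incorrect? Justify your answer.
Step 5: By induction, 4^n > 0 for all positive integers n

Step 5 concludes the proof by induction, but no base case was ever established. A valid induction proof requires: (1) a base case proving 4^1 > 0, and (2) an inductive step showing IF 4^k > 0 THEN 4^(k+1) > 0. Steps 2-4 correctly establish the inductive step, but without the base case the conclusion in step 5 does not follow.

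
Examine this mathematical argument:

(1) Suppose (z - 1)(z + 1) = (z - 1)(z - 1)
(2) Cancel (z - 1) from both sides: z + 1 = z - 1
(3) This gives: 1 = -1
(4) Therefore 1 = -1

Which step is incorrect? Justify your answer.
Step 2: Cancel (z - 1) from both sides: z + 1 = z - 1

Step 2 cancels (z - 1) from both sides. This is only valid if (z - 1) ≠ 0, i.e., z ≠ 1. When z = 1, both sides equal zero regardless of the other factors. The correct approach requires considering z = 1 as a separate case.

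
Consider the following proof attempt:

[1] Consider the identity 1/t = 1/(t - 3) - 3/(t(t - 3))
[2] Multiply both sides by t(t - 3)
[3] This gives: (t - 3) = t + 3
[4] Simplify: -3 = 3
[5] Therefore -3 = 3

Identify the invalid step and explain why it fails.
Step 3: This gives: (t - 3) = t + 3

Step 3 makes a sign error when clearing denominators. Multiplying -3/(t(t - 3)) by t(t - 3) gives -3, not +3. The correct result is (t - 3) = t - 3, which is trivially true, not (t - 3) = t + 3. (Step 1 is a valid identity: 1/(t - 3) - 3/(t(t - 3)) = (t - 3)/(t(t - 3)) = 1/t.)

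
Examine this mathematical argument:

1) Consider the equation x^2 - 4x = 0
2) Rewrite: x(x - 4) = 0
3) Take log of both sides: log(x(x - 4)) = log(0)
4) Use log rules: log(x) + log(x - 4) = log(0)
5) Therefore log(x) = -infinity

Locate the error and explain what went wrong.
Step 3: Take log of both sides: log(x(x - 4)) = log(0)

Step 3 takes the logarithm of both sides, resulting in log(0) on the right side. The logarithm is only defined for positive numbers; log(0) is undefined (approaches negative infinity). This operation is invalid.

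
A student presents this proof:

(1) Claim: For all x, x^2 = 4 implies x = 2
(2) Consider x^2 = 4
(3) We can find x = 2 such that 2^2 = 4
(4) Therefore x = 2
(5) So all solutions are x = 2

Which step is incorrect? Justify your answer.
Step 4: Therefore x = 2

Step 4 incorrectly concludes that x = 2 is the only solution. The proof shows that x = 2 is A solution (existence), but does not show it is the ONLY solution (uniqueness). In fact, x = -2 is also a solution since (-2)^2 = 4. Finding one solution doesn't prove there are no others.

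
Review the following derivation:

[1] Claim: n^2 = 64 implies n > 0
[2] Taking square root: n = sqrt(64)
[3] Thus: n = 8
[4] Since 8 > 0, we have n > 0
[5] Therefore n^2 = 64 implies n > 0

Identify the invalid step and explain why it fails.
Step 2: Taking square root: n = sqrt(64)

Step 2 takes the square root and assumes the positive root only. The equation n^2 = 64 actually has two solutions: n = 8 and n = -8. The proof silently assumes n > 0 without justification, then uses this assumption to conclude n > 0, which is circular. The counterexample n = -8 shows the claim is false.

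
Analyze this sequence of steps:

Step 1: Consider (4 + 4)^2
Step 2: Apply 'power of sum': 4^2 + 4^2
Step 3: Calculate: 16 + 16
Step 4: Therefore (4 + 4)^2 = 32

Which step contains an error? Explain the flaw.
Step 2: Apply 'power of sum': 4^2 + 4^2

Step 2 incorrectly applies a non-existent rule '(a+b)^n = a^n + b^n'. This is false in general. The correct expansion uses the binomial theorem. The actual value is (4 + 4)^2 = 8^2 = 64, not 32.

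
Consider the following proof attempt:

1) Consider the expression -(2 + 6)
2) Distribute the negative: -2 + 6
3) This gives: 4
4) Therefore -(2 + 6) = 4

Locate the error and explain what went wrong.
Step 2: Distribute the negative: -2 + 6

Step 2 incorrectly distributes the negative sign. The correct distribution is -(2 + 6) = -2 - 6 = -8. The negative must be applied to both terms, not just the first. The error treats -(2 + 6) as -2 + 6, which equals 4 instead of -8.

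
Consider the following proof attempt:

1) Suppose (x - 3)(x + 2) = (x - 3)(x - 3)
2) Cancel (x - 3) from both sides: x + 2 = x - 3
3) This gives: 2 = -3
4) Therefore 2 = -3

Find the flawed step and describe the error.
Step 2: Cancel (x - 3) from both sides: x + 2 = x - 3

Step 2 cancels (x - 3) from both sides. This is only valid if (x - 3) ≠ 0, i.e., x ≠ 3. When x = 3, both sides equal zero regardless of the other factors. The correct approach requires considering x = 3 as a separate case.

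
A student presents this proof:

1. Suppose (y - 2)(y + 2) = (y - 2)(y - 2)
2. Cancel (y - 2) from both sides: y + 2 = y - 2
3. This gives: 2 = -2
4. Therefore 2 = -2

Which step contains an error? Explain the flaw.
Step 2: Cancel (y - 2) from both sides: y + 2 = y - 2

Step 2 cancels (y - 2) from both sides. This is only valid if (y - 2) ≠ 0, i.e., y ≠ 2. When y = 2, both sides equal zero regardless of the other factors. The correct approach requires considering y = 2 as a separate case.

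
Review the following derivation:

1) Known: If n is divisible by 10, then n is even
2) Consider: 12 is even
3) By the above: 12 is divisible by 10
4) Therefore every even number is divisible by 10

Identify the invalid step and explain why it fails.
Step 3: By the above: 12 is divisible by 10

Step 3 commits the fallacy of affirming the consequent. The known fact 'divisible by 10 → even' does NOT imply 'even → divisible by 10'. That would be the converse, which is false. For example, 12 is even but 12 ÷ 10 = 1.20, which is not an integer.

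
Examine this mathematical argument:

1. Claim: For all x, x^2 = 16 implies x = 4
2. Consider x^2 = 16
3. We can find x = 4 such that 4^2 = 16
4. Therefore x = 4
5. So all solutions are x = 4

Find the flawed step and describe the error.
Step 4: Therefore x = 4

Step 4 incorrectly concludes that x = 4 is the only solution. The proof shows that x = 4 is A solution (existence), but does not show it is the ONLY solution (uniqueness). In fact, x = -4 is also a solution since (-4)^2 = 16. Finding one solution doesn't prove there are no others.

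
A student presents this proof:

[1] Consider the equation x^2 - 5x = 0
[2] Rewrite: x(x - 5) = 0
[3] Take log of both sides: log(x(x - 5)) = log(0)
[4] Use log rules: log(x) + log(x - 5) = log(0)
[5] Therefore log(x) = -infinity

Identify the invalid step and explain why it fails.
Step 3: Take log of both sides: log(x(x - 5)) = log(0)

Step 3 takes the logarithm of both sides, resulting in log(0) on the right side. The logarithm is only defined for positive numbers; log(0) is undefined (approaches negative infinity). This operation is invalid.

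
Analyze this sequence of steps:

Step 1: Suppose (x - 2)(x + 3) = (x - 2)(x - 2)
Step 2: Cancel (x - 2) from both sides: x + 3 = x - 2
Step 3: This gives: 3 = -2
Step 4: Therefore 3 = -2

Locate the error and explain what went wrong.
Step 2: Cancel (x - 2) from both sides: x + 3 = x - 2

Step 2 cancels (x - 2) from both sides. This is only valid if (x - 2) ≠ 0, i.e., x ≠ 2. When x = 2, both sides equal zero regardless of the other factors. The correct approach requires considering x = 2 as a separate case.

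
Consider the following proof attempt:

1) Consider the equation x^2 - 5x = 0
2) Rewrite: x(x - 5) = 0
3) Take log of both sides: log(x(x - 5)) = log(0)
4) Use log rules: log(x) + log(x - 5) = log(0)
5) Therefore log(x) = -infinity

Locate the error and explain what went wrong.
Step 3: Take log of both sides: log(x(x - 5)) = log(0)

Step 3 takes the logarithm of both sides, resulting in log(0) on the right side. The logarithm is only defined for positive numbers; log(0) is undefined (approaches negative infinity). This operation is invalid.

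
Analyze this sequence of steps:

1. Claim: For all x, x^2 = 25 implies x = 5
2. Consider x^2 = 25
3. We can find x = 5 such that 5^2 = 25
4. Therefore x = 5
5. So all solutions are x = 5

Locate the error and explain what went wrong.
Step 4: Therefore x = 5

Step 4 incorrectly concludes that x = 5 is the only solution. The proof shows that x = 5 is A solution (existence), but does not show it is the ONLY solution (uniqueness). In fact, x = -5 is also a solution since (-5)^2 = 25. Finding one solution doesn't prove there are no others.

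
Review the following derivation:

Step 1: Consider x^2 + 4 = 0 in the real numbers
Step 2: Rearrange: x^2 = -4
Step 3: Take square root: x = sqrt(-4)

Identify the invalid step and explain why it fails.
Step 3: Take square root: x = sqrt(-4)

Step 3 takes the square root of -4, which is negative. In the real number system, the square root of a negative number is undefined. The equation x^2 + 4 = 0 has no real solutions. Square roots of negative numbers only exist in the complex numbers.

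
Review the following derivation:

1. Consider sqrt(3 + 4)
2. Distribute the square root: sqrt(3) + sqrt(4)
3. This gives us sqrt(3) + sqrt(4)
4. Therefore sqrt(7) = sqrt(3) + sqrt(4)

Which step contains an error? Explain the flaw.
Step 2: Distribute the square root: sqrt(3) + sqrt(4)

Step 2 incorrectly 'distributes' the square root over addition. The square root function does not distribute: sqrt(a + b) ≠ sqrt(a) + sqrt(b). In fact, sqrt(3 + 4) = sqrt(7) ≈ 2.6458, while sqrt(3) + sqrt(4) ≈ 3.7321.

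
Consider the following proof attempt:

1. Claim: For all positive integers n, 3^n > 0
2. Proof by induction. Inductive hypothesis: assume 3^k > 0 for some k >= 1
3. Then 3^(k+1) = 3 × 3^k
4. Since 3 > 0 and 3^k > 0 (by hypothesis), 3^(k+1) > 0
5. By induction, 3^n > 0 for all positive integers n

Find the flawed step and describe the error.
Step 5: By induction, 3^n > 0 for all positive integers n

Step 5 concludes the proof by induction, but no base case was ever established. A valid induction proof requires: (1) a base case proving 3^1 > 0, and (2) an inductive step showing IF 3^k > 0 THEN 3^(k+1) > 0. Steps 2-4 correctly establish the inductive step, but without the base case the conclusion in step 5 does not follow.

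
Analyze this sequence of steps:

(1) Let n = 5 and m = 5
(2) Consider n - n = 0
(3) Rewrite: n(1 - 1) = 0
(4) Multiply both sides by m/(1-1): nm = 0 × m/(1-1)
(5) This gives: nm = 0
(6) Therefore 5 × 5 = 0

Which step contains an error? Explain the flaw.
Step 4: Multiply both sides by m/(1-1): nm = 0 × m/(1-1)

Step 4 multiplies both sides by m/(1-1). However, 1-1 = 0, so this is multiplication by m/0, which is undefined. We cannot multiply by an undefined expression.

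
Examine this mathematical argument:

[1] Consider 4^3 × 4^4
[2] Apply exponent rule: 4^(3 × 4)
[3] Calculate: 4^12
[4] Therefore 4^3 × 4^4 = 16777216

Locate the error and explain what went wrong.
Step 2: Apply exponent rule: 4^(3 × 4)

Step 2 incorrectly states that a^b × a^c = a^(b×c). The correct rule is a^b × a^c = a^(b+c). The actual value is 4^3 × 4^4 = 4^7 = 16384, not 4^12 = 16777216.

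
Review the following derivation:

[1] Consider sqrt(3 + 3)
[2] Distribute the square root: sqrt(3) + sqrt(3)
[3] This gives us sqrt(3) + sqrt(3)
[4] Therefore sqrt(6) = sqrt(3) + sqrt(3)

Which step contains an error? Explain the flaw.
Step 2: Distribute the square root: sqrt(3) + sqrt(3)

Step 2 incorrectly 'distributes' the square root over addition. The square root function does not distribute: sqrt(a + b) ≠ sqrt(a) + sqrt(b). In fact, sqrt(3 + 3) = sqrt(6) ≈ 2.4495, while sqrt(3) + sqrt(3) ≈ 3.4641.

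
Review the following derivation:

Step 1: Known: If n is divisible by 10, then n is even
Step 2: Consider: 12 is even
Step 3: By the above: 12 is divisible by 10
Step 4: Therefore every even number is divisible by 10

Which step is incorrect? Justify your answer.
Step 3: By the above: 12 is divisible by 10

Step 3 commits the fallacy of affirming the consequent. The known fact 'divisible by 10 → even' does NOT imply 'even → divisible by 10'. That would be the converse, which is false. For example, 12 is even but 12 ÷ 10 = 1.20, which is not an integer.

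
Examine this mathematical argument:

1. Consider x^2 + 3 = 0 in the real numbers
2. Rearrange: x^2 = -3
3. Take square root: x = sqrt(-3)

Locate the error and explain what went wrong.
Step 3: Take square root: x = sqrt(-3)

Step 3 takes the square root of -3, which is negative. In the real number system, the square root of a negative number is undefined. The equation x^2 + 3 = 0 has no real solutions. Square roots of negative numbers only exist in the complex numbers.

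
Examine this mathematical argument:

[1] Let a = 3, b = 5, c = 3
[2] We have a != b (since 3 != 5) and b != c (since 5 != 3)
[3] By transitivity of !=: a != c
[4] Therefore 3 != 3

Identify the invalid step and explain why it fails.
Step 3: By transitivity of !=: a != c

Step 3 incorrectly applies transitivity to the '!=' relation. Transitivity states: if a R b and b R c, then a R c. However, '!=' is not transitive. Counterexample: 3 != 5 and 5 != 3, but 3 = 3 (both equal 3). Transitivity holds for relations like <, <=, =, but not for !=.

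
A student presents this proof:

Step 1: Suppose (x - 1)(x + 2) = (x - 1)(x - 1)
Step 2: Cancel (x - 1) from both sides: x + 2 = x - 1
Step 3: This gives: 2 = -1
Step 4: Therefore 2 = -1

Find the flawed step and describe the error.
Step 2: Cancel (x - 1) from both sides: x + 2 = x - 1

Step 2 cancels (x - 1) from both sides. This is only valid if (x - 1) ≠ 0, i.e., x ≠ 1. When x = 1, both sides equal zero regardless of the other factors. The correct approach requires considering x = 1 as a separate case.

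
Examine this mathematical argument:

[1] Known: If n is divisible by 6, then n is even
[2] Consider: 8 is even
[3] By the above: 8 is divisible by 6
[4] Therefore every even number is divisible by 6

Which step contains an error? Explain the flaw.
Step 3: By the above: 8 is divisible by 6

Step 3 commits the fallacy of affirming the consequent. The known fact 'divisible by 6 → even' does NOT imply 'even → divisible by 6'. That would be the converse, which is false. For example, 8 is even but 8 ÷ 6 = 1.33, which is not an integer.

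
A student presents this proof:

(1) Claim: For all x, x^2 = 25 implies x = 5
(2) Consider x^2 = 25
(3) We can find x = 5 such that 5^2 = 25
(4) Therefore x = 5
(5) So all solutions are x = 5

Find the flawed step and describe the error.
Step 4: Therefore x = 5

Step 4 incorrectly concludes that x = 5 is the only solution. The proof shows that x = 5 is A solution (existence), but does not show it is the ONLY solution (uniqueness). In fact, x = -5 is also a solution since (-5)^2 = 25. Finding one solution doesn't prove there are no others.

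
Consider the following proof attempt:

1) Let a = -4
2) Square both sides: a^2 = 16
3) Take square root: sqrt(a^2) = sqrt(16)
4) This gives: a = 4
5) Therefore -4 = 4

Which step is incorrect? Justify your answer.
Step 4: This gives: a = 4

Step 4 incorrectly states that sqrt(a^2) = a. The correct identity is sqrt(a^2) = |a|. Since a = -4 < 0, we have sqrt(a^2) = |-4| = 4, not a = -4.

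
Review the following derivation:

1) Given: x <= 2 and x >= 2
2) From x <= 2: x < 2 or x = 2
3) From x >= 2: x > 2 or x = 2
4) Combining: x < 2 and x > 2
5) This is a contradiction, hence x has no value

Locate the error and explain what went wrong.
Step 4: Combining: x < 2 and x > 2

Step 4 incorrectly combines the conditions. From x <= 2 and x >= 2, the intersection is x = 2. The error treats the 'or' cases as 'and' requirements. The correct conclusion is that x = 2 is the unique solution, not that no solution exists.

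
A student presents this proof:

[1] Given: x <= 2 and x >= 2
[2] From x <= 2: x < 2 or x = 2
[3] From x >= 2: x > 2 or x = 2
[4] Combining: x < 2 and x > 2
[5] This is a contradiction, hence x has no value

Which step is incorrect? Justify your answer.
Step 4: Combining: x < 2 and x > 2

Step 4 incorrectly combines the conditions. From x <= 2 and x >= 2, the intersection is x = 2. The error treats the 'or' cases as 'and' requirements. The correct conclusion is that x = 2 is the unique solution, not that no solution exists.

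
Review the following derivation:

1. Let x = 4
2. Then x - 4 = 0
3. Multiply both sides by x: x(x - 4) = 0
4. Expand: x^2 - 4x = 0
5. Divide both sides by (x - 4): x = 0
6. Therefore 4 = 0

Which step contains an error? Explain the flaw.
Step 5: Divide both sides by (x - 4): x = 0

Step 5 divides both sides by (x - 4). However, since x = 4, we have (x - 4) = 0. Division by zero is undefined, making this step invalid.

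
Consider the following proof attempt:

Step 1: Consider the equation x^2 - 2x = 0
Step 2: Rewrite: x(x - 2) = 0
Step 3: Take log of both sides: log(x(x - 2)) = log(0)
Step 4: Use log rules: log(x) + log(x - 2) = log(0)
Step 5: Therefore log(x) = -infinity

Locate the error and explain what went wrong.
Step 3: Take log of both sides: log(x(x - 2)) = log(0)

Step 3 takes the logarithm of both sides, resulting in log(0) on the right side. The logarithm is only defined for positive numbers; log(0) is undefined (approaches negative infinity). This operation is invalid.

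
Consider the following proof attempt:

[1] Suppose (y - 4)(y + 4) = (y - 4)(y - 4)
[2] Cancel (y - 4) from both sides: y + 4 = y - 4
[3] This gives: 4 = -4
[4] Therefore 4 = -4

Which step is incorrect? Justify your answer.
Step 2: Cancel (y - 4) from both sides: y + 4 = y - 4

Step 2 cancels (y - 4) from both sides. This is only valid if (y - 4) ≠ 0, i.e., y ≠ 4. When y = 4, both sides equal zero regardless of the other factors. The correct approach requires considering y = 4 as a separate case.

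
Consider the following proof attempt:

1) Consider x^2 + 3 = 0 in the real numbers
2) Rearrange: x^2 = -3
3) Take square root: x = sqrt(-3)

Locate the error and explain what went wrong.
Step 3: Take square root: x = sqrt(-3)

Step 3 takes the square root of -3, which is negative. In the real number system, the square root of a negative number is undefined. The equation x^2 + 3 = 0 has no real solutions. Square roots of negative numbers only exist in the complex numbers.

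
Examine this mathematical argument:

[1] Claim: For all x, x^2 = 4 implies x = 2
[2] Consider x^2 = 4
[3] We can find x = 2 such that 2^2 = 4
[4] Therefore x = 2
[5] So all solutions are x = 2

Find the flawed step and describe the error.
Step 4: Therefore x = 2

Step 4 incorrectly concludes that x = 2 is the only solution. The proof shows that x = 2 is A solution (existence), but does not show it is the ONLY solution (uniqueness). In fact, x = -2 is also a solution since (-2)^2 = 4. Finding one solution doesn't prove there are no others.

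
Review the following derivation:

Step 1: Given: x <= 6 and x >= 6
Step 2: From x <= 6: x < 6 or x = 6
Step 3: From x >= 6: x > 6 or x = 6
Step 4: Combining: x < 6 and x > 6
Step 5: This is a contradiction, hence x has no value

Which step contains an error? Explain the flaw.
Step 4: Combining: x < 6 and x > 6

Step 4 incorrectly combines the conditions. From x <= 6 and x >= 6, the intersection is x = 6. The error treats the 'or' cases as 'and' requirements. The correct conclusion is that x = 6 is the unique solution, not that no solution exists.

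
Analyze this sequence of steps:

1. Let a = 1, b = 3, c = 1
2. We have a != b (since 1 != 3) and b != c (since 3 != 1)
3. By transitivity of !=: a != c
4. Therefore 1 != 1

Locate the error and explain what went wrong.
Step 3: By transitivity of !=: a != c

Step 3 incorrectly applies transitivity to the '!=' relation. Transitivity states: if a R b and b R c, then a R c. However, '!=' is not transitive. Counterexample: 1 != 3 and 3 != 1, but 1 = 1 (both equal 1). Transitivity holds for relations like <, <=, =, but not for !=.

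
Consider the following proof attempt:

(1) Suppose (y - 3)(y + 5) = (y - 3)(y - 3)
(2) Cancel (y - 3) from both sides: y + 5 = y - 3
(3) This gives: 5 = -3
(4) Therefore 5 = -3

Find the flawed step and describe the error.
Step 2: Cancel (y - 3) from both sides: y + 5 = y - 3

Step 2 cancels (y - 3) from both sides. This is only valid if (y - 3) ≠ 0, i.e., y ≠ 3. When y = 3, both sides equal zero regardless of the other factors. The correct approach requires considering y = 3 as a separate case.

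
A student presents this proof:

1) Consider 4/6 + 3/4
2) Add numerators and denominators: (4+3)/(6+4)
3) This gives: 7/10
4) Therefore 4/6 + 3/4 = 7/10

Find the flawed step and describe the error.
Step 2: Add numerators and denominators: (4+3)/(6+4)

Step 2 incorrectly adds fractions by separately adding numerators and denominators. This is wrong. The correct method requires a common denominator: 4/6 + 3/4 = (4×4 + 3×6)/(6×4) = 34/24 = 17/12. The method used gives 7/10, which is different.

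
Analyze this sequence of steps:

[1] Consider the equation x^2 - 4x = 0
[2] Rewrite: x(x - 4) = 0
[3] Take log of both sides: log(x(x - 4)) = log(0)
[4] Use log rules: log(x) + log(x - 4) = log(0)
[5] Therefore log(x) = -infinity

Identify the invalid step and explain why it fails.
Step 3: Take log of both sides: log(x(x - 4)) = log(0)

Step 3 takes the logarithm of both sides, resulting in log(0) on the right side. The logarithm is only defined for positive numbers; log(0) is undefined (approaches negative infinity). This operation is invalid.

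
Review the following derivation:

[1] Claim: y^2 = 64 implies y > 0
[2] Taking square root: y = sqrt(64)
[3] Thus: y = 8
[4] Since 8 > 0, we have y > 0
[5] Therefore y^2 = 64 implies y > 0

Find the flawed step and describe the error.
Step 2: Taking square root: y = sqrt(64)

Step 2 takes the square root and assumes the positive root only. The equation y^2 = 64 actually has two solutions: y = 8 and y = -8. The proof silently assumes y > 0 without justification, then uses this assumption to conclude y > 0, which is circular. The counterexample y = -8 shows the claim is false.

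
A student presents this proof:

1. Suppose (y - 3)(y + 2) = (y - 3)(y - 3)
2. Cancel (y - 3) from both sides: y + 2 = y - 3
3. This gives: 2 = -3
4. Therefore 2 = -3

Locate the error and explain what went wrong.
Step 2: Cancel (y - 3) from both sides: y + 2 = y - 3

Step 2 cancels (y - 3) from both sides. This is only valid if (y - 3) ≠ 0, i.e., y ≠ 3. When y = 3, both sides equal zero regardless of the other factors. The correct approach requires considering y = 3 as a separate case.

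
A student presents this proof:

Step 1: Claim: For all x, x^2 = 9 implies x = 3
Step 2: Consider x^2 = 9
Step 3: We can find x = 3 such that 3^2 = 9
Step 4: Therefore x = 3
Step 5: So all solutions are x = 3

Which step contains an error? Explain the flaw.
Step 4: Therefore x = 3

Step 4 incorrectly concludes that x = 3 is the only solution. The proof shows that x = 3 is A solution (existence), but does not show it is the ONLY solution (uniqueness). In fact, x = -3 is also a solution since (-3)^2 = 9. Finding one solution doesn't prove there are no others.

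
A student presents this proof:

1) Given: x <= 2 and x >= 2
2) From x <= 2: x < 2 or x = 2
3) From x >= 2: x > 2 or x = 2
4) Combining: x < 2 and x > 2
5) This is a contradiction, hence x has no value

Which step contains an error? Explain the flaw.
Step 4: Combining: x < 2 and x > 2

Step 4 incorrectly combines the conditions. From x <= 2 and x >= 2, the intersection is x = 2. The error treats the 'or' cases as 'and' requirements. The correct conclusion is that x = 2 is the unique solution, not that no solution exists.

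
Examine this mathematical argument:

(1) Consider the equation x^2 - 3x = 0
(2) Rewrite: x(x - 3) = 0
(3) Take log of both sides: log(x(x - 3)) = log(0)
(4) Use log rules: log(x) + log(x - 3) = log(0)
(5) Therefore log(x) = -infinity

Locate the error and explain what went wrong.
Step 3: Take log of both sides: log(x(x - 3)) = log(0)

Step 3 takes the logarithm of both sides, resulting in log(0) on the right side. The logarithm is only defined for positive numbers; log(0) is undefined (approaches negative infinity). This operation is invalid.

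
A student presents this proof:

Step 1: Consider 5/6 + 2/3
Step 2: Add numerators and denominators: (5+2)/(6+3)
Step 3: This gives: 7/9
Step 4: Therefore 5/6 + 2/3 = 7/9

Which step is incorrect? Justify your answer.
Step 2: Add numerators and denominators: (5+2)/(6+3)

Step 2 incorrectly adds fractions by separately adding numerators and denominators. This is wrong. The correct method requires a common denominator: 5/6 + 2/3 = (5×3 + 2×6)/(6×3) = 27/18 = 3/2. The method used gives 7/9, which is different.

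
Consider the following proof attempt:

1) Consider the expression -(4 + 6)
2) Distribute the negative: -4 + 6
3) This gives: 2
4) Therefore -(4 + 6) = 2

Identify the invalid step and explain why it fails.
Step 2: Distribute the negative: -4 + 6

Step 2 incorrectly distributes the negative sign. The correct distribution is -(4 + 6) = -4 - 6 = -10. The negative must be applied to both terms, not just the first. The error treats -(4 + 6) as -4 + 6, which equals 2 instead of -10.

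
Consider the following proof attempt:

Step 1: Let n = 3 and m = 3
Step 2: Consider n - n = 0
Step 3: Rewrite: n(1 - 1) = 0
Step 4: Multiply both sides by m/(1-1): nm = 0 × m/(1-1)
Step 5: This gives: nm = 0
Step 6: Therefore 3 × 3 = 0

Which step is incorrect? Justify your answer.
Step 4: Multiply both sides by m/(1-1): nm = 0 × m/(1-1)

Step 4 multiplies both sides by m/(1-1). However, 1-1 = 0, so this is multiplication by m/0, which is undefined. We cannot multiply by an undefined expression.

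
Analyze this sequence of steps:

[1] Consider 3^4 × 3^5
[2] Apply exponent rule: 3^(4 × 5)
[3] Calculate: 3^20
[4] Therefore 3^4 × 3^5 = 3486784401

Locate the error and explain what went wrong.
Step 2: Apply exponent rule: 3^(4 × 5)

Step 2 incorrectly states that a^b × a^c = a^(b×c). The correct rule is a^b × a^c = a^(b+c). The actual value is 3^4 × 3^5 = 3^9 = 19683, not 3^20 = 3486784401.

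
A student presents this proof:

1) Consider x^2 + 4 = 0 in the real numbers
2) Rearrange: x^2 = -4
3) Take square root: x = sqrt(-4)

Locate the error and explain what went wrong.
Step 3: Take square root: x = sqrt(-4)

Step 3 takes the square root of -4, which is negative. In the real number system, the square root of a negative number is undefined. The equation x^2 + 4 = 0 has no real solutions. Square roots of negative numbers only exist in the complex numbers.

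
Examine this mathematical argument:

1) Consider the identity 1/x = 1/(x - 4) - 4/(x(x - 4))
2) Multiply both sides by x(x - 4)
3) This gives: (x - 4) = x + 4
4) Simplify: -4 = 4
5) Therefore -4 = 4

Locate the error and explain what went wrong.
Step 3: This gives: (x - 4) = x + 4

Step 3 makes a sign error when clearing denominators. Multiplying -4/(x(x - 4)) by x(x - 4) gives -4, not +4. The correct result is (x - 4) = x - 4, which is trivially true, not (x - 4) = x + 4. (Step 1 is a valid identity: 1/(x - 4) - 4/(x(x - 4)) = (x - 4)/(x(x - 4)) = 1/x.)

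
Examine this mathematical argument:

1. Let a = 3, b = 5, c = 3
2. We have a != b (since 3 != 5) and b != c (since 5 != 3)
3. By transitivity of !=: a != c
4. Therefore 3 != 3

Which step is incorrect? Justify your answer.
Step 3: By transitivity of !=: a != c

Step 3 incorrectly applies transitivity to the '!=' relation. Transitivity states: if a R b and b R c, then a R c. However, '!=' is not transitive. Counterexample: 3 != 5 and 5 != 3, but 3 = 3 (both equal 3). Transitivity holds for relations like <, <=, =, but not for !=.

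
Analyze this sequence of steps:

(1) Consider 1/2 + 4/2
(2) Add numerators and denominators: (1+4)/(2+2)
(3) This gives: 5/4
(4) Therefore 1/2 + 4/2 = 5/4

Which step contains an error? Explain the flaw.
Step 2: Add numerators and denominators: (1+4)/(2+2)

Step 2 incorrectly adds fractions by separately adding numerators and denominators. This is wrong. The correct method requires a common denominator: 1/2 + 4/2 = (1×2 + 4×2)/(2×2) = 10/4 = 5/2. The method used gives 5/4, which is different.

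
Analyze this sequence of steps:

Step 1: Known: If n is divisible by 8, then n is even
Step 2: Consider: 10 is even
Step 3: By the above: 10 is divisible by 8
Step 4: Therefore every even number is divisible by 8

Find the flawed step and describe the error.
Step 3: By the above: 10 is divisible by 8

Step 3 commits the fallacy of affirming the consequent. The known fact 'divisible by 8 → even' does NOT imply 'even → divisible by 8'. That would be the converse, which is false. For example, 10 is even but 10 ÷ 8 = 1.25, which is not an integer.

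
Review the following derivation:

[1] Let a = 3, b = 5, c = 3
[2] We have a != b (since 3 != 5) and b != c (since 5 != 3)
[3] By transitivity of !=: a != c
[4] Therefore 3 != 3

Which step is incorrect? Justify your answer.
Step 3: By transitivity of !=: a != c

Step 3 incorrectly applies transitivity to the '!=' relation. Transitivity states: if a R b and b R c, then a R c. However, '!=' is not transitive. Counterexample: 3 != 5 and 5 != 3, but 3 = 3 (both equal 3). Transitivity holds for relations like <, <=, =, but not for !=.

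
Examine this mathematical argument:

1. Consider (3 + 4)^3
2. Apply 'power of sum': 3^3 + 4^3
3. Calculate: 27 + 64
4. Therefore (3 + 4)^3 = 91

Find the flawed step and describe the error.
Step 2: Apply 'power of sum': 3^3 + 4^3

Step 2 incorrectly applies a non-existent rule '(a+b)^n = a^n + b^n'. This is false in general. The correct expansion uses the binomial theorem. The actual value is (3 + 4)^3 = 7^3 = 343, not 91.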